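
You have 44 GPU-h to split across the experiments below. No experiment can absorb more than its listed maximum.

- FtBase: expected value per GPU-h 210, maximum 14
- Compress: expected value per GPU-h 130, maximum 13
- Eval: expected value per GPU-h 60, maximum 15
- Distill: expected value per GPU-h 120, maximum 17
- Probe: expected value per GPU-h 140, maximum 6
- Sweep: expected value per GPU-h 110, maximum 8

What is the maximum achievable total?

Rank by expected value per GPU-h: FtBase 210 > Probe 140 > Compress 130 > Distill 120 > Sweep 110 > Eval 60.
FtBase: +14 to 14 (cap) ; 30 left.
Probe: +6 to 6 (cap) ; 24 left.
Give Compress 13 to hit its cap of 13 ; 11 left.
Distill: +11 (room for 17) → 11. Pool exhausted.
Total = 210×14 + 130×13 + 120×11 + 140×6 = 6790.

6790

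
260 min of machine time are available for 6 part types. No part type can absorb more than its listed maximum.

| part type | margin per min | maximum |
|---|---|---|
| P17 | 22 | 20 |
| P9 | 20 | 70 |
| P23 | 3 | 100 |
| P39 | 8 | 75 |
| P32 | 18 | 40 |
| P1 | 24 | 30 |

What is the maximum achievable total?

3955

Highest margin per min first: P1 24 > P17 22 > P9 20 > P32 18 > P39 8 > P23 3.
P1: +30 to 30 (cap) → 230 left.
P17 takes 20 to reach its cap of 20 → 210 left.
P9: +70 to 70 (cap) → 140 left.
P32: +40 to 40 (cap) → 100 left.
P39: +75 to 75 (cap) → 25 left.
P23: +25 (room for 100) → 25. Pool exhausted.
Total = 22×20 + 20×70 + 3×25 + 8×75 + 18×40 + 24×30 = 3955.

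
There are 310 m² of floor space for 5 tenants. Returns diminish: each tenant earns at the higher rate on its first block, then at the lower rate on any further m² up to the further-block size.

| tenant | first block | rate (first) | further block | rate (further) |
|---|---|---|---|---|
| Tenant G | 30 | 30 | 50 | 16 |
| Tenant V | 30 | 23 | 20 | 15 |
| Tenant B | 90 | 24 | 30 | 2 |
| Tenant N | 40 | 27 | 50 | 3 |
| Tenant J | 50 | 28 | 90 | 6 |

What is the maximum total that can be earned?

7330

Order all 10 blocks by rate: Tenant G/first 30 > Tenant J/first 28 > Tenant N/first 27 > Tenant B/first 24 > Tenant V/first 23 > Tenant G/second 16 > Tenant V/second 15 > Tenant J/second 6 > Tenant N/second 3 > Tenant B/second 2.
Tenant G/first (30): +30 — 280 left.
Tenant J first at 28: fill all 50 — 230 left.
Fill Tenant N first block (40 at 27) — 190 left.
Tenant B first at 24: fill all 90 — 100 left.
Fill Tenant V first block (30 at 23) — 70 left.
Fill Tenant G second block (50 at 16) — 20 left.
Fill Tenant V second block (20 at 15) — 0 left.
Total = 30×30 + 28×50 + 27×40 + 24×90 + 23×30 + 16×50 + 15×20 = 7330.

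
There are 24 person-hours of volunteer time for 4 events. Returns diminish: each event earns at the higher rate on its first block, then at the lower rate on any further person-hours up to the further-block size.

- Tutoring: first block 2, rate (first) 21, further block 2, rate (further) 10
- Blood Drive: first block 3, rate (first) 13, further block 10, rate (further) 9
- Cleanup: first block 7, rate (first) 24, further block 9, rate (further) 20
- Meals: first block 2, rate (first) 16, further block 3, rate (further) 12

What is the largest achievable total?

473

Treat each block as its own option and order by rate: Cleanup/tier1 24 > Tutoring/tier1 21 > Cleanup/tier2 20 > Meals/tier1 16 > Blood Drive/tier1 13 > Meals/tier2 12 > Tutoring/tier2 10 > Blood Drive/tier2 9.
Cleanup/tier1 (24): +7 ; 17 left.
Tutoring/tier1 (21): +2 ; 15 left.
Cleanup tier2 at 20: fill all 9 ; 6 left.
Meals/tier1 (16): +2 ; 4 left.
Blood Drive/tier1 (13): +3 ; 1 left.
Meals tier2 at 12: only 1 left, fill 1.
Total = 24×7 + 21×2 + 20×9 + 16×2 + 13×3 + 12×1 = 473.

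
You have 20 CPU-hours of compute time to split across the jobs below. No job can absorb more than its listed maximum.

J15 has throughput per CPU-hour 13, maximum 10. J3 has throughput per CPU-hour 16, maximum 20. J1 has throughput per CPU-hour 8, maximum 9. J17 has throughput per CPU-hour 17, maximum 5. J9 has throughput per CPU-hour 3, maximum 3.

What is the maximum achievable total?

Rank by throughput per CPU-hour: J17 17 > J3 16 > J15 13 > J1 8 > J9 3.
J17 takes 5 to reach its cap of 5 → 15 left.
J3 has room for 20 but only 15 remain, so it gets 15.
Total = 16×15 + 17×5 = 325.

325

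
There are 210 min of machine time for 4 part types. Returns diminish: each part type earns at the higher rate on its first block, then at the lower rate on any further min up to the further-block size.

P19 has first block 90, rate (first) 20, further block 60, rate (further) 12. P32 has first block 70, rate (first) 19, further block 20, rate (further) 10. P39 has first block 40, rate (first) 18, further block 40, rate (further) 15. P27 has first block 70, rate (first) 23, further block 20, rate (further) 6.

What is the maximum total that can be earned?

4360

Treat each block as its own option and order by rate: P27/tier1 23 > P19/tier1 20 > P32/tier1 19 > P39/tier1 18 > P39/tier2 15 > P19/tier2 12 > P32/tier2 10 > P27/tier2 6.
Fill P27 tier1 block (70 at 23) ; 140 left.
P19 tier1 at 20: fill all 90 ; 50 left.
P32 tier1 at 19: only 50 left, fill 50.
Total = 23×70 + 20×90 + 19×50 = 4360.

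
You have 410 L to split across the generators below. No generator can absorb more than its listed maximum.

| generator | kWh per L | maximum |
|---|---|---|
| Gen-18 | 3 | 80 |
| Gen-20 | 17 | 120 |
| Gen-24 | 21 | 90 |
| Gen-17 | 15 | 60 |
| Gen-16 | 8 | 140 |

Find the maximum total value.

5950

Rank by kWh per L: Gen-24 21 > Gen-20 17 > Gen-17 15 > Gen-16 8 > Gen-18 3.
Gen-24: +90 to 90 (cap) — 320 left.
Give Gen-20 120 to hit its cap of 120 — 200 left.
Gen-17 takes 60 to reach its cap of 60 — 140 left.
Gen-16 takes 140 to reach its cap of 140 — 0 left.
Total = 17×120 + 21×90 + 15×60 + 8×140 = 5950.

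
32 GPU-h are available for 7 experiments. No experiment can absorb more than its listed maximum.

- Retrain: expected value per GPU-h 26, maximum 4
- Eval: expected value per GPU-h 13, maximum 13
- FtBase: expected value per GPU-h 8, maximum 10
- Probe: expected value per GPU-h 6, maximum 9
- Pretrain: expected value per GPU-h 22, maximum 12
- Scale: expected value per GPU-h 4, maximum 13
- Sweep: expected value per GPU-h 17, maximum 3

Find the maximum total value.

Rank by expected value per GPU-h: Retrain 26 > Pretrain 22 > Sweep 17 > Eval 13 > FtBase 8 > Probe 6 > Scale 4.
Retrain: +4 to 4 (cap) — 28 left.
Give Pretrain 12 to hit its cap of 12 — 16 left.
Sweep takes 3 to reach its cap of 3 — 13 left.
Give Eval 13 to hit its cap of 13 — 0 left.
Total = 26×4 + 13×13 + 22×12 + 17×3 = 588.

588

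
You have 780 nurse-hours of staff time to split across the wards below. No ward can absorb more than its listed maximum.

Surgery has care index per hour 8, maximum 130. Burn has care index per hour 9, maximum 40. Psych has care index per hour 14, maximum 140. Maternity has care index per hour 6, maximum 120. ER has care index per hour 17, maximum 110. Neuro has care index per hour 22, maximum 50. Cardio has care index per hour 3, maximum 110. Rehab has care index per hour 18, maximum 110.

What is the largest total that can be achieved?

Rank by care index per hour: Neuro 22 > Rehab 18 > ER 17 > Psych 14 > Burn 9 > Surgery 8 > Maternity 6 > Cardio 3.
Neuro: +50 to 50 (cap) ; 730 left.
Rehab takes 110 to reach its cap of 110 ; 620 left.
Give ER 110 to hit its cap of 110 ; 510 left.
Psych: +140 to 140 (cap) ; 370 left.
Burn: +40 to 40 (cap) ; 330 left.
Give Surgery 130 to hit its cap of 130 ; 200 left.
Maternity: +120 to 120 (cap) ; 80 left.
Cardio has room for 110 but only 80 remain, so it gets 80.
Total = 8×130 + 9×40 + 14×140 + 6×120 + 17×110 + 22×50 + 3×80 + 18×110 = 9270.

9270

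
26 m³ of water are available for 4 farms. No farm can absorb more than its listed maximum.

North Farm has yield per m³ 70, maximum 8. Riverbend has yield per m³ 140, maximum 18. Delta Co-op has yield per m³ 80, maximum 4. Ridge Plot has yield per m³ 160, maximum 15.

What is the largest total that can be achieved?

3940

Order the farms by yield per m³: Ridge Plot 160 > Riverbend 140 > Delta Co-op 80 > North Farm 70.
Ridge Plot: +15 to 15 (cap) ; 11 left.
Riverbend has room for 18 but only 11 remain, so it gets 11.
Total = 140×11 + 160×15 = 3940.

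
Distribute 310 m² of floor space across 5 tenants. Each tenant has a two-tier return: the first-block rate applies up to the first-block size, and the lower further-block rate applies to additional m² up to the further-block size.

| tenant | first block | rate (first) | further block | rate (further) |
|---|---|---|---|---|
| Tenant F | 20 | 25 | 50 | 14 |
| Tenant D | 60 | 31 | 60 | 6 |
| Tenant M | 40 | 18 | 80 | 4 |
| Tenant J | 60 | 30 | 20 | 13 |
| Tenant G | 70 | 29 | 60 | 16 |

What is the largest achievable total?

7870

Treat each block as its own option and order by rate: Tenant D/tier1 31 > Tenant J/tier1 30 > Tenant G/tier1 29 > Tenant F/tier1 25 > Tenant M/tier1 18 > Tenant G/tier2 16 > Tenant F/tier2 14 > Tenant J/tier2 13 > Tenant D/tier2 6 > Tenant M/tier2 4.
Fill Tenant D tier1 block (60 at 31) ; 250 left.
Tenant J/tier1 (30): +60 ; 190 left.
Fill Tenant G tier1 block (70 at 29) ; 120 left.
Tenant F tier1 at 25: fill all 20 ; 100 left.
Fill Tenant M tier1 block (40 at 18) ; 60 left.
Tenant G tier2 at 16: fill all 60 ; 0 left.
Total = 31×60 + 30×60 + 29×70 + 25×20 + 18×40 + 16×60 = 7870.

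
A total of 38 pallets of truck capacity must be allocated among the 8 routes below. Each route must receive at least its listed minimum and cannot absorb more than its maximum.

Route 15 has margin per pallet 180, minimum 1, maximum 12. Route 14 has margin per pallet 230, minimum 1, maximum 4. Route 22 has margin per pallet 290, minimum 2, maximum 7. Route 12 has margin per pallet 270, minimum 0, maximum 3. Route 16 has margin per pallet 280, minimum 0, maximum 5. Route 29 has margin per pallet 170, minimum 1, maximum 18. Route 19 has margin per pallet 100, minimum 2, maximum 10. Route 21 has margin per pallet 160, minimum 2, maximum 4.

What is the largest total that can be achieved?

Meeting every minimum uses 1+1+2+0+0+1+2+2 = 9 pallets, leaving 29.
Order the routes by margin per pallet: Route 22 290 > Route 16 280 > Route 12 270 > Route 14 230 > Route 15 180 > Route 29 170 > Route 21 160 > Route 19 100.
Give Route 22 5 more to hit its cap of 7 — 24 left.
Route 16 takes 5 more to reach its cap of 5 — 19 left.
Route 12: +3 to 3 (cap) — 16 left.
Route 14: +3 to 4 (cap) — 13 left.
Route 15: +11 to 12 (cap) — 2 left.
Only 2 left; Route 29 takes them to reach 3.
Total = 180×12 + 230×4 + 290×7 + 270×3 + 280×5 + 170×3 + 100×2 + 160×2 = 8350.

8350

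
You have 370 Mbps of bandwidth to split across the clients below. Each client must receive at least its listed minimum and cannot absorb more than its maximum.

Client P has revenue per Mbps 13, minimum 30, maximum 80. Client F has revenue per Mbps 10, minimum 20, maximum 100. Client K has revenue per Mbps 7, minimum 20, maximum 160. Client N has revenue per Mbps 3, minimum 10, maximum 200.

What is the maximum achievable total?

Meeting every minimum uses 30+20+20+10 = 80 Mbps, leaving 290.
Highest revenue per Mbps first: Client P 13 > Client F 10 > Client K 7 > Client N 3.
Give Client P 50 more to hit its cap of 80 → 240 left.
Give Client F 80 more to hit its cap of 100 → 160 left.
Client K: +140 to 160 (cap) → 20 left.
Client N has room for 190 more but only 20 remain, so it gets 30.
Total = 13×80 + 10×100 + 7×160 + 3×30 = 3250.

3250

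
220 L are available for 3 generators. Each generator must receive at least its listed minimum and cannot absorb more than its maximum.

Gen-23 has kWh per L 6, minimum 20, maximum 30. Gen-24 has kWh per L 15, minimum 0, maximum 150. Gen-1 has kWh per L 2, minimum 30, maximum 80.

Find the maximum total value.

2510

Meeting every minimum uses 20+0+30 = 50 L, leaving 170.
Rank by kWh per L: Gen-24 15 > Gen-23 6 > Gen-1 2.
Gen-24: +150 to 150 (cap) ; 20 left.
Give Gen-23 10 more to hit its cap of 30 ; 10 left.
Gen-1 has room for 50 more but only 10 remain, so it gets 40.
Total = 6×30 + 15×150 + 2×40 = 2510.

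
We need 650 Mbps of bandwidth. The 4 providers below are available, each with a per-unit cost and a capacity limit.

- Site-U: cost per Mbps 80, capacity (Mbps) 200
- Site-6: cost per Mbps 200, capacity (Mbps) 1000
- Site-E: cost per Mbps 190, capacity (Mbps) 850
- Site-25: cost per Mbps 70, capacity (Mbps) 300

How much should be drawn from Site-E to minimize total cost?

150

Fill from the cheapest provider first.
Take 300 from Site-25 at 70 — need 350 more.
Take 200 from Site-U at 80 — need 150 more.
Site-E (190): take the remaining 150 — done.
Site-6: unused.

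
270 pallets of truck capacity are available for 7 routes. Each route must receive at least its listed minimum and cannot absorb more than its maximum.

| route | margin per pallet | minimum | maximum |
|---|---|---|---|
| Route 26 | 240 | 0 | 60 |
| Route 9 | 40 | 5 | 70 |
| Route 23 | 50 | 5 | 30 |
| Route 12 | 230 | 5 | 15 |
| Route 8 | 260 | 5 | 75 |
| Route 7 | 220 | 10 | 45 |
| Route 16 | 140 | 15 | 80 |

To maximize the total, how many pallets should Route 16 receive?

Meeting every minimum uses 0+5+5+5+5+10+15 = 45 pallets, leaving 225.
Order the routes by margin per pallet: Route 8 260 > Route 26 240 > Route 12 230 > Route 7 220 > Route 16 140 > Route 23 50 > Route 9 40.
Route 8 takes 70 more to reach its cap of 75 — 155 left.
Give Route 26 60 more to hit its cap of 60 — 95 left.
Give Route 12 10 more to hit its cap of 15 — 85 left.
Route 7 takes 35 more to reach its cap of 45 — 50 left.
Route 16 has room for 65 more but only 50 remain, so it gets 65.

65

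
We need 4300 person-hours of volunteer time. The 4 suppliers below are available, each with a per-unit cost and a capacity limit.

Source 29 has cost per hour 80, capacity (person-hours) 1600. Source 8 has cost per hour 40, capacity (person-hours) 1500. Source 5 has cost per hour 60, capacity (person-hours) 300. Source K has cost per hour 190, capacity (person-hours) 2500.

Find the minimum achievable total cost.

Fill from the cheapest supplier first.
Source 8 (40): use full 1500 → 2800 person-hours to go.
Source 5 (60): use full 300 → 2500 person-hours to go.
Source 29 at 80: take all 1600 person-hours → 900 still needed.
Source K (190): take the remaining 900 → done.
Cost = 1500×40 + 300×60 + 1600×80 + 900×190 = 377000.

377000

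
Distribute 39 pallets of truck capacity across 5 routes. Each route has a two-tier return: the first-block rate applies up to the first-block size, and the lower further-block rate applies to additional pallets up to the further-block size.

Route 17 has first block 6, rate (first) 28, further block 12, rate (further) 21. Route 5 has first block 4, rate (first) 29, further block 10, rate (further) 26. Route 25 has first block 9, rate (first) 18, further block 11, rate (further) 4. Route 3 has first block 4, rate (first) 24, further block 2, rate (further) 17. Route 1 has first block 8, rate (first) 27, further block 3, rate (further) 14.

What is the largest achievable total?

Order all 10 blocks by rate: Route 5/first 29 > Route 17/first 28 > Route 1/first 27 > Route 5/second 26 > Route 3/first 24 > Route 17/second 21 > Route 25/first 18 > Route 3/second 17 > Route 1/second 14 > Route 25/second 4.
Route 5/first (29): +4 — 35 left.
Route 17/first (28): +6 — 29 left.
Fill Route 1 first block (8 at 27) — 21 left.
Route 5 second at 26: fill all 10 — 11 left.
Fill Route 3 first block (4 at 24) — 7 left.
Route 17/second: +7 of 12 at 21; pool empty.
Total = 29×4 + 28×6 + 27×8 + 26×10 + 24×4 + 21×7 = 1003.

1003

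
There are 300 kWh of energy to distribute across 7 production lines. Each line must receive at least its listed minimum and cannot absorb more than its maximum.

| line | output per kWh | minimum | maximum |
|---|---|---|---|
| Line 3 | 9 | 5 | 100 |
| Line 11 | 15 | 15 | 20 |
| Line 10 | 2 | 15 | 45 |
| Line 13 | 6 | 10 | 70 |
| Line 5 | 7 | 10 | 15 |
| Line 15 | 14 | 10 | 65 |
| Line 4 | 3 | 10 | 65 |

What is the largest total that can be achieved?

2710

Meeting every minimum uses 5+15+15+10+10+10+10 = 75 kWh, leaving 225.
Highest output per kWh first: Line 11 15 > Line 15 14 > Line 3 9 > Line 5 7 > Line 13 6 > Line 4 3 > Line 10 2.
Line 11 takes 5 more to reach its cap of 20 → 220 left.
Line 15: +55 to 65 (cap) → 165 left.
Give Line 3 95 more to hit its cap of 100 → 70 left.
Line 5 takes 5 more to reach its cap of 15 → 65 left.
Line 13 takes 60 more to reach its cap of 70 → 5 left.
Line 4: +5 (room for 55) → 15. Pool exhausted.
Total = 9×100 + 15×20 + 2×15 + 6×70 + 7×15 + 14×65 + 3×15 = 2710.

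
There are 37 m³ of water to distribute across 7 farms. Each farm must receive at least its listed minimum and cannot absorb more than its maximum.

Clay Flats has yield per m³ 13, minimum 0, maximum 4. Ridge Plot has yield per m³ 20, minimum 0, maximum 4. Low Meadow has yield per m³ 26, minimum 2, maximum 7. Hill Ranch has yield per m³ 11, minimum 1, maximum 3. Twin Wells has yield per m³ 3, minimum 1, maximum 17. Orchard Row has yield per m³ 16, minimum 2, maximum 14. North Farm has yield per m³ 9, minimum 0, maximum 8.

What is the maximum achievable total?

610

Meeting every minimum uses 0+0+2+1+1+2+0 = 6 m³, leaving 31.
Highest yield per m³ first: Low Meadow 26 > Ridge Plot 20 > Orchard Row 16 > Clay Flats 13 > Hill Ranch 11 > North Farm 9 > Twin Wells 3.
Give Low Meadow 5 more to hit its cap of 7 — 26 left.
Ridge Plot: +4 to 4 (cap) — 22 left.
Orchard Row takes 12 more to reach its cap of 14 — 10 left.
Give Clay Flats 4 more to hit its cap of 4 — 6 left.
Hill Ranch: +2 to 3 (cap) — 4 left.
North Farm: +4 (room for 8) → 4. Pool exhausted.
Total = 13×4 + 20×4 + 26×7 + 11×3 + 3×1 + 16×14 + 9×4 = 610.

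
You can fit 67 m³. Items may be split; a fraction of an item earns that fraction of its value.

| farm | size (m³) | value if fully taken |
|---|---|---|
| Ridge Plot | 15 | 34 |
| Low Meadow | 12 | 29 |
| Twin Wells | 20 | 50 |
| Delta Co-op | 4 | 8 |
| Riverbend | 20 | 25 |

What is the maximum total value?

141

Rank by value-to-size ratio: Twin Wells 50/20≈2.5, Low Meadow 29/12≈2.42, Ridge Plot 34/15≈2.27, Delta Co-op 8/4≈2, Riverbend 25/20≈1.25.
Take all of Twin Wells (20 m³, value 50) → 47 m³ left.
Take all of Low Meadow (12 m³, value 29) → 35 m³ left.
Ridge Plot: take in full, 15 m³ for value 34 → 20 left.
Delta Co-op: take in full, 4 m³ for value 8 → 16 left.
16 m³ left: a 16/20 share of Riverbend gives 25×16/20 = 20.
Total value = 141.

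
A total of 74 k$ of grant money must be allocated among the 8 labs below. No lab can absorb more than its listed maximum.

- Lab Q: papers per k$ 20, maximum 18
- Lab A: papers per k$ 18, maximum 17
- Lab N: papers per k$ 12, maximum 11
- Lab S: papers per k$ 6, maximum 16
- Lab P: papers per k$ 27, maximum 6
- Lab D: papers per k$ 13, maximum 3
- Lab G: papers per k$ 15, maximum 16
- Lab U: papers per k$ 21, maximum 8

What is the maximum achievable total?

Highest papers per k$ first: Lab P 27 > Lab U 21 > Lab Q 20 > Lab A 18 > Lab G 15 > Lab D 13 > Lab N 12 > Lab S 6.
Lab P: +6 to 6 (cap) → 68 left.
Lab U: +8 to 8 (cap) → 60 left.
Lab Q takes 18 to reach its cap of 18 → 42 left.
Lab A takes 17 to reach its cap of 17 → 25 left.
Give Lab G 16 to hit its cap of 16 → 9 left.
Lab D takes 3 to reach its cap of 3 → 6 left.
Only 6 left; Lab N takes them to reach 6.
Total = 20×18 + 18×17 + 12×6 + 27×6 + 13×3 + 15×16 + 21×8 = 1347.

1347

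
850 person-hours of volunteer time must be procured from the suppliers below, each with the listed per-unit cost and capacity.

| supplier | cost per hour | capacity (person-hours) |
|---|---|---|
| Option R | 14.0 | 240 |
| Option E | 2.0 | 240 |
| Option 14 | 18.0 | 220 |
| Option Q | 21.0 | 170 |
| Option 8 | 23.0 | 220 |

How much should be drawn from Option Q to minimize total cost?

Cheapest first:
Option E at 2.0: take all 240 person-hours → 610 still needed.
Option R (14.0): use full 240 → 370 person-hours to go.
Take 220 from Option 14 at 18.0 → need 150 more.
Take 150 from Option Q at 21.0 to finish.
Option 8: unused.

150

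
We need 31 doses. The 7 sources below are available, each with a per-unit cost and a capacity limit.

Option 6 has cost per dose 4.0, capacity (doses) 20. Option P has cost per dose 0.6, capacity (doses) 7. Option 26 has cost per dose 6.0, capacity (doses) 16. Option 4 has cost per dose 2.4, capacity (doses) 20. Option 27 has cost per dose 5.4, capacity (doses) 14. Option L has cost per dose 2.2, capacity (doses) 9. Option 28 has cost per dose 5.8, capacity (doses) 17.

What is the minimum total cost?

Fill from the cheapest source first.
Take 7 from Option P at 0.6 → need 24 more.
Option L (2.2): use full 9 → 15 doses to go.
Take 15 from Option 4 at 2.4 to finish.
Option 6, Option 27, Option 28, Option 26: unused.
Cost = 7×0.6 + 9×2.2 + 15×2.4 = 60.

60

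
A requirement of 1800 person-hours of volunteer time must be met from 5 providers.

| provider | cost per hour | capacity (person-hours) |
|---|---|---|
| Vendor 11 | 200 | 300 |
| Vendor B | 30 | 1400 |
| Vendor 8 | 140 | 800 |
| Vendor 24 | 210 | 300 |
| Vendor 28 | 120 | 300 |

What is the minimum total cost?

Cheapest first:
Vendor B (30): use full 1400 → 400 person-hours to go.
Take 300 from Vendor 28 at 120 → need 100 more.
Vendor 8 (140): take the remaining 100 → done.
Vendor 11, Vendor 24: unused.
Cost = 1400×30 + 300×120 + 100×140 = 92000.

92000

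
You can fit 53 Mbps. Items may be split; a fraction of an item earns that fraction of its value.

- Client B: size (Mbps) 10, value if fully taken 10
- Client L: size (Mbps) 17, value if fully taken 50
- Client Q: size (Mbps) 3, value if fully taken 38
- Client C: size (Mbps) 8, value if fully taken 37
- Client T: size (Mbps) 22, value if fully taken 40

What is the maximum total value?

168

Sort by value density: Client Q 38/3≈12.7, Client C 37/8≈4.62, Client L 50/17≈2.94, Client T 40/22≈1.82, Client B 10/10≈1.
Client Q: take in full, 3 Mbps for value 38 → 50 left.
Client C: take in full, 8 Mbps for value 37 → 42 left.
Client L: take in full, 17 Mbps for value 50 → 25 left.
Take all of Client T (22 Mbps, value 40) → 3 Mbps left.
Fill the last 3 Mbps with part of Client B: 3/10 of it earns 3.
Total value = 168.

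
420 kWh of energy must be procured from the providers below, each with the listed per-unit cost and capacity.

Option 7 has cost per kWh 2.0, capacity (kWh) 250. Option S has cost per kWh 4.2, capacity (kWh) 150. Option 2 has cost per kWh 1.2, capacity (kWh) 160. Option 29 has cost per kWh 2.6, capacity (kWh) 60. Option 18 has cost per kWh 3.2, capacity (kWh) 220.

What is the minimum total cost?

Use providers in increasing cost order.
Take 160 from Option 2 at 1.2 → need 260 more.
Option 7 (2.0): use full 250 → 10 kWh to go.
Option 29 at 2.6: take 10 of its 60 → requirement met.
Option 18, Option S: unused.
Cost = 160×1.2 + 250×2.0 + 10×2.6 = 718.

718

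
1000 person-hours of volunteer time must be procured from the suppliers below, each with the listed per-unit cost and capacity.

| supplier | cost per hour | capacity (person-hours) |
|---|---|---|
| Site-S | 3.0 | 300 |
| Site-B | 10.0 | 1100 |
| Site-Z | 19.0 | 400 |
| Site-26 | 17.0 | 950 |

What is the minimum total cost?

Use suppliers in increasing cost order.
Site-S (3.0): use full 300 ; 700 person-hours to go.
Site-B at 10.0: take 700 of its 1100 ; requirement met.
Site-26, Site-Z: unused.
Cost = 300×3.0 + 700×10.0 = 7900.

7900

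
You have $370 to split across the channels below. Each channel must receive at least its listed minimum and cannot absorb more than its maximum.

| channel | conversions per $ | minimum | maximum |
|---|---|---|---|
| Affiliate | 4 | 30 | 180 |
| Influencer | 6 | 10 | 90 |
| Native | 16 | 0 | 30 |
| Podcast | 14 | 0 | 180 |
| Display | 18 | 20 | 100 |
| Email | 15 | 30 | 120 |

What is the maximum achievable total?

5380

Meeting every minimum uses 30+10+0+0+20+30 = 90 $, leaving 280.
Order the channels by conversions per $: Display 18 > Native 16 > Email 15 > Podcast 14 > Influencer 6 > Affiliate 4.
Display: +80 to 100 (cap) ; 200 left.
Native: +30 to 30 (cap) ; 170 left.
Email: +90 to 120 (cap) ; 80 left.
Podcast: +80 (room for 180) → 80. Pool exhausted.
Total = 4×30 + 6×10 + 16×30 + 14×80 + 18×100 + 15×120 = 5380.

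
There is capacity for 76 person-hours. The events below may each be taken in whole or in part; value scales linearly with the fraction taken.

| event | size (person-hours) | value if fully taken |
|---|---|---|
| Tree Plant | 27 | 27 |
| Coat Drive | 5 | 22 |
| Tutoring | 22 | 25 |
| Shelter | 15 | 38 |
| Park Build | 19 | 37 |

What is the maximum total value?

Best value per unit of size first: Coat Drive 22/5≈4.4, Shelter 38/15≈2.53, Park Build 37/19≈1.95, Tutoring 25/22≈1.14, Tree Plant 27/27≈1.
Take all of Coat Drive (5 person-hours, value 22) → 71 person-hours left.
Take all of Shelter (15 person-hours, value 38) → 56 person-hours left.
Park Build: take in full, 19 person-hours for value 37 → 37 left.
Take all of Tutoring (22 person-hours, value 25) → 15 person-hours left.
Fill the last 15 person-hours with part of Tree Plant: 15/27 of it earns 15.
Total value = 137.

137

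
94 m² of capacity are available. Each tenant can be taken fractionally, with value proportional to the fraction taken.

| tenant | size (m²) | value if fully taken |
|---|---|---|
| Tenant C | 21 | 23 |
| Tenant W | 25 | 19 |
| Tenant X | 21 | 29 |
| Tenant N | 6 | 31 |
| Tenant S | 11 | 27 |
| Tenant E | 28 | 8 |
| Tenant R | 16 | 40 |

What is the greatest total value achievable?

Best value per unit of size first: Tenant N 31/6≈5.17, Tenant R 40/16≈2.5, Tenant S 27/11≈2.45, Tenant X 29/21≈1.38, Tenant C 23/21≈1.1, Tenant W 19/25≈0.76, Tenant E 8/28≈0.286.
Take all of Tenant N (6 m², value 31) → 88 m² left.
Tenant R: take in full, 16 m² for value 40 → 72 left.
Tenant S: take in full, 11 m² for value 27 → 61 left.
Tenant X: take in full, 21 m² for value 29 → 40 left.
Tenant C: take in full, 21 m² for value 23 → 19 left.
Only 19 m² remain; take 19/25 of Tenant W for value 19×19/25 = 14.44.
Total value = 164.44.

164.44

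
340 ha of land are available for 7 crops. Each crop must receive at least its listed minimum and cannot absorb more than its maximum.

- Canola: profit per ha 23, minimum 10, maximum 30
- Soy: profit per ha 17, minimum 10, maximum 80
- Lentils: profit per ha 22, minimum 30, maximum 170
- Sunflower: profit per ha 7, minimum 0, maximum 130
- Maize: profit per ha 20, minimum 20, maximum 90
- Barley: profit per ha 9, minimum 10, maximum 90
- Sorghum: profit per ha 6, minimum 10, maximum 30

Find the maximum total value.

Meeting every minimum uses 10+10+30+0+20+10+10 = 90 ha, leaving 250.
Order the crops by profit per ha: Canola 23 > Lentils 22 > Maize 20 > Soy 17 > Barley 9 > Sunflower 7 > Sorghum 6.
Canola takes 20 more to reach its cap of 30 → 230 left.
Lentils: +140 to 170 (cap) → 90 left.
Maize takes 70 more to reach its cap of 90 → 20 left.
Soy: +20 (room for 70) → 30. Pool exhausted.
Total = 23×30 + 17×30 + 22×170 + 20×90 + 9×10 + 6×10 = 6890.

6890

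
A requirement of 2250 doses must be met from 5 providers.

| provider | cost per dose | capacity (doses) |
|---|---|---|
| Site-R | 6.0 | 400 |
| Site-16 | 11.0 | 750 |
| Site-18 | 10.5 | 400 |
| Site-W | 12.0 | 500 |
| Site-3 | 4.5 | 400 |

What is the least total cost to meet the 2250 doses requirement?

20250

Cheapest first:
Site-3 at 4.5: take all 400 doses ; 1850 still needed.
Site-R at 6.0: take all 400 doses ; 1450 still needed.
Site-18 at 10.5: take all 400 doses ; 1050 still needed.
Site-16 at 11.0: take all 750 doses ; 300 still needed.
Take 300 from Site-W at 12.0 to finish.
Cost = 400×4.5 + 400×6.0 + 400×10.5 + 750×11.0 + 300×12.0 = 20250.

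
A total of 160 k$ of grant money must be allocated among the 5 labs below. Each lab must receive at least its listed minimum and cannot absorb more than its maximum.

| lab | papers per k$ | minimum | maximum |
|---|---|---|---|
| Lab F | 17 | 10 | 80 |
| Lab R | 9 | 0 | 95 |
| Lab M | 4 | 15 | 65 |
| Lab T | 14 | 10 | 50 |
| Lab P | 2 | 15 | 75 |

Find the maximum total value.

Meeting every minimum uses 10+0+15+10+15 = 50 k$, leaving 110.
Rank by papers per k$: Lab F 17 > Lab T 14 > Lab R 9 > Lab M 4 > Lab P 2.
Give Lab F 70 more to hit its cap of 80 ; 40 left.
Lab T: +40 to 50 (cap) ; 0 left.
Total = 17×80 + 4×15 + 14×50 + 2×15 = 2150.

2150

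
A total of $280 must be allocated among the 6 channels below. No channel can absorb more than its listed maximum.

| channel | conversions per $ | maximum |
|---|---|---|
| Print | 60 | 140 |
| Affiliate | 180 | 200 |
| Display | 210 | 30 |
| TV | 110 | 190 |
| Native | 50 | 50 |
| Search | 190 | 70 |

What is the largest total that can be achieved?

52000

Rank by conversions per $: Display 210 > Search 190 > Affiliate 180 > TV 110 > Print 60 > Native 50.
Display takes 30 to reach its cap of 30 — 250 left.
Give Search 70 to hit its cap of 70 — 180 left.
Affiliate has room for 200 but only 180 remain, so it gets 180.
Total = 180×180 + 210×30 + 190×70 = 52000.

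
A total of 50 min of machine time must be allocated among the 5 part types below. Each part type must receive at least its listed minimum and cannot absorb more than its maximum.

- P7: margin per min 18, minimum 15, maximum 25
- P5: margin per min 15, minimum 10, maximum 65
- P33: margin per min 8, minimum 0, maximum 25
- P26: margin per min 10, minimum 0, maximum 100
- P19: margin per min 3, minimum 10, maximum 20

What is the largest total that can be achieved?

705

Meeting every minimum uses 15+10+0+0+10 = 35 min, leaving 15.
Order the part types by margin per min: P7 18 > P5 15 > P26 10 > P33 8 > P19 3.
P7 takes 10 more to reach its cap of 25 → 5 left.
P5: +5 (room for 55) → 15. Pool exhausted.
Total = 18×25 + 15×15 + 3×10 = 705.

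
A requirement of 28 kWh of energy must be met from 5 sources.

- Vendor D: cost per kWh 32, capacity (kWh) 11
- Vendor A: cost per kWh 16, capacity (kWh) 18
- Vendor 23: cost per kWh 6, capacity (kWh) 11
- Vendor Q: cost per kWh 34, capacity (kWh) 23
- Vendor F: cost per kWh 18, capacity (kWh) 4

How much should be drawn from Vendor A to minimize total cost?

Fill from the cheapest source first.
Vendor 23 at 6: take all 11 kWh — 17 still needed.
Vendor A (16): take the remaining 17 — done.
Vendor F, Vendor D, Vendor Q: unused.

17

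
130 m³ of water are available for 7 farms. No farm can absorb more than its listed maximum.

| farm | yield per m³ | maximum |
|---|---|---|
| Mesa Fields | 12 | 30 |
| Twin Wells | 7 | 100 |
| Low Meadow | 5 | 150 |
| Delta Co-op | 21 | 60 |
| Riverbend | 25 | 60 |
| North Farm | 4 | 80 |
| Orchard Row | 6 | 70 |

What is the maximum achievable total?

Rank by yield per m³: Riverbend 25 > Delta Co-op 21 > Mesa Fields 12 > Twin Wells 7 > Orchard Row 6 > Low Meadow 5 > North Farm 4.
Give Riverbend 60 to hit its cap of 60 → 70 left.
Delta Co-op takes 60 to reach its cap of 60 → 10 left.
Mesa Fields: +10 (room for 30) → 10. Pool exhausted.
Total = 12×10 + 21×60 + 25×60 = 2880.

2880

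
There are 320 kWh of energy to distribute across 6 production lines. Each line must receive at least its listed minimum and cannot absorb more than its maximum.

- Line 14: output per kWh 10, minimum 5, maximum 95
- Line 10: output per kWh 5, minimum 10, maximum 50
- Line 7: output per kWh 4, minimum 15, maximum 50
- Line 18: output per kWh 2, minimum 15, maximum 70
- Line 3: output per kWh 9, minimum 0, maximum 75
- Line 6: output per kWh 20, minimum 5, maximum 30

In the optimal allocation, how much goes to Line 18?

Meeting every minimum uses 5+10+15+15+0+5 = 50 kWh, leaving 270.
Order the production lines by output per kWh: Line 6 20 > Line 14 10 > Line 3 9 > Line 10 5 > Line 7 4 > Line 18 2.
Give Line 6 25 more to hit its cap of 30 → 245 left.
Line 14: +90 to 95 (cap) → 155 left.
Line 3: +75 to 75 (cap) → 80 left.
Line 10 takes 40 more to reach its cap of 50 → 40 left.
Line 7: +35 to 50 (cap) → 5 left.
Only 5 left; Line 18 takes them to reach 20.

20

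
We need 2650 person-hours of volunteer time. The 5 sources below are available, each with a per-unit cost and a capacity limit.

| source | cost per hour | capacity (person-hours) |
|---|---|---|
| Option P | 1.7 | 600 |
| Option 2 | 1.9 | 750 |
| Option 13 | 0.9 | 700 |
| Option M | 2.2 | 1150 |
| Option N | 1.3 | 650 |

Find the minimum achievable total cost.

3825

Cheapest first:
Option 13 at 0.9: take all 700 person-hours — 1950 still needed.
Option N (1.3): use full 650 — 1300 person-hours to go.
Option P (1.7): use full 600 — 700 person-hours to go.
Option 2 at 1.9: take 700 of its 750 — requirement met.
Option M: unused.
Cost = 700×0.9 + 650×1.3 + 600×1.7 + 700×1.9 = 3825.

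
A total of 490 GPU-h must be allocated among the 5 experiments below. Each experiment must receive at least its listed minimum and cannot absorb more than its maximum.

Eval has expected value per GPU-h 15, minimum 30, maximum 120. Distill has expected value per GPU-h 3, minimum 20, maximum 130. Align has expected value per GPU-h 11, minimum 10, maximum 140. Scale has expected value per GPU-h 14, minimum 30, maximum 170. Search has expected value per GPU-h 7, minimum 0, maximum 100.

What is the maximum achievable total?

Meeting every minimum uses 30+20+10+30+0 = 90 GPU-h, leaving 400.
Rank by expected value per GPU-h: Eval 15 > Scale 14 > Align 11 > Search 7 > Distill 3.
Eval: +90 to 120 (cap) — 310 left.
Scale: +140 to 170 (cap) — 170 left.
Align takes 130 more to reach its cap of 140 — 40 left.
Search: +40 (room for 100) → 40. Pool exhausted.
Total = 15×120 + 3×20 + 11×140 + 14×170 + 7×40 = 6060.

6060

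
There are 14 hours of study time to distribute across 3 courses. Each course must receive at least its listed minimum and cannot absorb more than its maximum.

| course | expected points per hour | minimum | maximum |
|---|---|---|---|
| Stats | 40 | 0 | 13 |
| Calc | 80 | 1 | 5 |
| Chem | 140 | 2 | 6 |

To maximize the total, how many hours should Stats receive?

3

Meeting every minimum uses 0+1+2 = 3 hours, leaving 11.
Order the courses by expected points per hour: Chem 140 > Calc 80 > Stats 40.
Chem takes 4 more to reach its cap of 6 — 7 left.
Calc takes 4 more to reach its cap of 5 — 3 left.
Stats: +3 (room for 13) → 3. Pool exhausted.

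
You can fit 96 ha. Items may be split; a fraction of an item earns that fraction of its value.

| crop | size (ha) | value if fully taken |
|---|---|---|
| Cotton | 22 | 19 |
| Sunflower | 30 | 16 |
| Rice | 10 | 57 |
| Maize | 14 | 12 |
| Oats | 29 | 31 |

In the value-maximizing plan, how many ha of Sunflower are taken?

21

Rank by value-to-size ratio: Rice 57/10≈5.7, Oats 31/29≈1.07, Cotton 19/22≈0.864, Maize 12/14≈0.857, Sunflower 16/30≈0.533.
Rice: take in full, 10 ha for value 57 ; 86 left.
Take all of Oats (29 ha, value 31) ; 57 ha left.
Take all of Cotton (22 ha, value 19) ; 35 ha left.
Maize: take in full, 14 ha for value 12 ; 21 left.
21 ha left: a 21/30 share of Sunflower gives 16×21/30 = 11.2.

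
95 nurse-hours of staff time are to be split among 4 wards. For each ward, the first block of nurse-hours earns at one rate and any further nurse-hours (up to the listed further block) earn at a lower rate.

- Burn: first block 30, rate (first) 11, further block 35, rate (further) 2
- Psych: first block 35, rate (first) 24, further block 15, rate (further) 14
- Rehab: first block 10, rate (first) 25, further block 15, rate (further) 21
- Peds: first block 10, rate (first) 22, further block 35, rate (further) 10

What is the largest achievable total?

Treat each block as its own option and order by rate: Rehab/first 25 > Psych/first 24 > Peds/first 22 > Rehab/second 21 > Psych/second 14 > Burn/first 11 > Peds/second 10 > Burn/second 2.
Rehab/first (25): +10 → 85 left.
Fill Psych first block (35 at 24) → 50 left.
Peds first at 22: fill all 10 → 40 left.
Rehab second at 21: fill all 15 → 25 left.
Psych second at 14: fill all 15 → 10 left.
Burn first at 11: only 10 left, fill 10.
Total = 25×10 + 24×35 + 22×10 + 21×15 + 14×15 + 11×10 = 1945.

1945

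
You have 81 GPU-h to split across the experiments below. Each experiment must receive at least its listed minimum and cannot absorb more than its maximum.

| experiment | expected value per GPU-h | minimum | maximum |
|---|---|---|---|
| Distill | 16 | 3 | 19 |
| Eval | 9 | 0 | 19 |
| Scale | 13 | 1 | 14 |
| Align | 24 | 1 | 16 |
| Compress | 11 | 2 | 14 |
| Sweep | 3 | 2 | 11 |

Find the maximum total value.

1174

Meeting every minimum uses 3+0+1+1+2+2 = 9 GPU-h, leaving 72.
Order the experiments by expected value per GPU-h: Align 24 > Distill 16 > Scale 13 > Compress 11 > Eval 9 > Sweep 3.
Give Align 15 more to hit its cap of 16 — 57 left.
Distill: +16 to 19 (cap) — 41 left.
Scale takes 13 more to reach its cap of 14 — 28 left.
Give Compress 12 more to hit its cap of 14 — 16 left.
Eval has room for 19 more but only 16 remain, so it gets 16.
Total = 16×19 + 9×16 + 13×14 + 24×16 + 11×14 + 3×2 = 1174.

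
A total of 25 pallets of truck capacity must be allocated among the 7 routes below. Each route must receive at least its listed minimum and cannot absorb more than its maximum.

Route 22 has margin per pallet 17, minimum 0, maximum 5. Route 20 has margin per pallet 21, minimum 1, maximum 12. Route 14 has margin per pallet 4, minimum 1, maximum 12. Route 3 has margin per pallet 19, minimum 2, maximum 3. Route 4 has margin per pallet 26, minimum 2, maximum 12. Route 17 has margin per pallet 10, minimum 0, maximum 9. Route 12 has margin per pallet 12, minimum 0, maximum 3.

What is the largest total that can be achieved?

Meeting every minimum uses 0+1+1+2+2+0+0 = 6 pallets, leaving 19.
Highest margin per pallet first: Route 4 26 > Route 20 21 > Route 3 19 > Route 22 17 > Route 12 12 > Route 17 10 > Route 14 4.
Route 4: +10 to 12 (cap) ; 9 left.
Route 20 has room for 11 more but only 9 remain, so it gets 10.
Total = 21×10 + 4×1 + 19×2 + 26×12 = 564.

564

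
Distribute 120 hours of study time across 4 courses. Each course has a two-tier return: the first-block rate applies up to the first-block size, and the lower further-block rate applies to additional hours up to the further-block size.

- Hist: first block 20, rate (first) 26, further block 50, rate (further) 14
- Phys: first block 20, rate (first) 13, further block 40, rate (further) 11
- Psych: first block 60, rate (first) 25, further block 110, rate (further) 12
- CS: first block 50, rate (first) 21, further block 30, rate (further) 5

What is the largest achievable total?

Order all 8 blocks by rate: Hist/first 26 > Psych/first 25 > CS/first 21 > Hist/second 14 > Phys/first 13 > Psych/second 12 > Phys/second 11 > CS/second 5.
Hist/first (26): +20 — 100 left.
Psych/first (25): +60 — 40 left.
CS first at 21: only 40 left, fill 40.
Total = 26×20 + 25×60 + 21×40 = 2860.

2860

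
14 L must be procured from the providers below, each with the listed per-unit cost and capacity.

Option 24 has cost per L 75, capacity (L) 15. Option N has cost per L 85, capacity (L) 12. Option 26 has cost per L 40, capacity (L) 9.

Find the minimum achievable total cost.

735

Cheapest first:
Option 26 at 40: take all 9 L → 5 still needed.
Option 24 (75): take the remaining 5 → done.
Option N: unused.
Cost = 9×40 + 5×75 = 735.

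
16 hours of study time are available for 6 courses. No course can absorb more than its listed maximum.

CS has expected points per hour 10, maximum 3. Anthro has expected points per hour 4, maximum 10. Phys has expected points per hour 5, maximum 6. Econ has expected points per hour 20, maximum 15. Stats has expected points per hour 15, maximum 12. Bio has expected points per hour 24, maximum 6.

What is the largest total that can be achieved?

Rank by expected points per hour: Bio 24 > Econ 20 > Stats 15 > CS 10 > Phys 5 > Anthro 4.
Give Bio 6 to hit its cap of 6 ; 10 left.
Econ: +10 (room for 15) → 10. Pool exhausted.
Total = 20×10 + 24×6 = 344.

344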